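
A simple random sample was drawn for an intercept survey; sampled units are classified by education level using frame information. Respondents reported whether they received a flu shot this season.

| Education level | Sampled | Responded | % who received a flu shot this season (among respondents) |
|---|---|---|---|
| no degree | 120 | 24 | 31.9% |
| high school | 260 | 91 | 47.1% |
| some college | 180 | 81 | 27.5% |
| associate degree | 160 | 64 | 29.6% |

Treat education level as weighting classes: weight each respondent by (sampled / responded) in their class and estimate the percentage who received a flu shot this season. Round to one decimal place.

Class response rates: no degree 24/120 = 20%, high school 91/260 = 35%, some college 81/180 = 45%, associate degree 64/160 = 40%.
Weighting each respondent by the inverse class response rate inflates each class back to its sampled size, so the class weight is n_sampled:
  no degree: 120 × 31.9 = 3828
  high school: 260 × 47.1 = 12,246
  some college: 180 × 27.5 = 4950
  associate degree: 160 × 29.6 = 4736
Adjusted estimate = 25,760 / 720 = 35.7778 → 35.8%.

35.8%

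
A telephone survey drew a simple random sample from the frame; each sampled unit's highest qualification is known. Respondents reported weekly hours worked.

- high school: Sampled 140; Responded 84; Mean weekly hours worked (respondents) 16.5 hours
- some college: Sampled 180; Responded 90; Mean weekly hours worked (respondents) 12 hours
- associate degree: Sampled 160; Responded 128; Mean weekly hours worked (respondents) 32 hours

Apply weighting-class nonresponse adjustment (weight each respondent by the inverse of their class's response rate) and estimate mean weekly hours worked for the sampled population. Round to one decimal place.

20.0

Response rates by class: high school 84/140 = 60%, some college 90/180 = 50%, associate degree 128/160 = 80%.
Each respondent's weight = sampled/responded in their class; summing within a class gives n_sampled, so:
  high school: 140 × 16.5 = 2310
  some college: 180 × 12 = 2160
  associate degree: 160 × 32 = 5120
Adjusted estimate = 9590 / 480 = 19.9792 → 20.0.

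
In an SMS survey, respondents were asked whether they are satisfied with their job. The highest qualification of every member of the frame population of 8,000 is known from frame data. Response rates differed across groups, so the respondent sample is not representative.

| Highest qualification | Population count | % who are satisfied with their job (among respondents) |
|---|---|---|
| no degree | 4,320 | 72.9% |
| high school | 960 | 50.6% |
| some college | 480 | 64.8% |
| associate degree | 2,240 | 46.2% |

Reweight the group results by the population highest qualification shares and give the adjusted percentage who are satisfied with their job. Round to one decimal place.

62.3%

Post-stratification weights by population share, not respondent share:
  no degree: (4,320/8,000) × 72.9 = 39.366
  high school: (960/8,000) × 50.6 = 6.072
  some college: (480/8,000) × 64.8 = 3.888
  associate degree: (2,240/8,000) × 46.2 = 12.936
Post-stratified estimate = 62.262 → 62.3%.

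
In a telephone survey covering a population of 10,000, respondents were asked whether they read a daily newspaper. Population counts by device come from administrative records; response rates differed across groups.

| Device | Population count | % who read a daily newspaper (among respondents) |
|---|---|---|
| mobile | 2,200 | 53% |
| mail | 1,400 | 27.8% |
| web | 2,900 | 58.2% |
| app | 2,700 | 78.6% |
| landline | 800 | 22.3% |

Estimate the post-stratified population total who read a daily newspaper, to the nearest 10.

Estimated count per cell = population count × respondent percentage:
  mobile: 2,200 × 53% = 1166
  mail: 1,400 × 27.8% = 389.2
  web: 2,900 × 58.2% = 1687.8
  app: 2,700 × 78.6% = 2122.2
  landline: 800 × 22.3% = 178.4
Estimated total = 5543.6 → 5,540.

5,540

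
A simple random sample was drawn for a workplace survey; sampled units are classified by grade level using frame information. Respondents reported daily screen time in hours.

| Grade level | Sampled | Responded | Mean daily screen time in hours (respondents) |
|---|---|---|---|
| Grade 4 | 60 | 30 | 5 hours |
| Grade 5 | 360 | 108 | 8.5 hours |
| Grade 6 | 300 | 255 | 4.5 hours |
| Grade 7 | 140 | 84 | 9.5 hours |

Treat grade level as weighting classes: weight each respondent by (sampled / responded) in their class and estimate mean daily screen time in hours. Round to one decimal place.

7.0

Class response rates: Grade 4 30/60 = 50%, Grade 5 108/360 = 30%, Grade 6 255/300 = 85%, Grade 7 84/140 = 60%.
Inverse-response-rate weighting restores each class to its sampled count, so class totals weight by n_sampled:
  Grade 4: 60 × 5 = 300
  Grade 5: 360 × 8.5 = 3060
  Grade 6: 300 × 4.5 = 1350
  Grade 7: 140 × 9.5 = 1330
Adjusted estimate = 6040 / 860 = 7.02326 → 7.0.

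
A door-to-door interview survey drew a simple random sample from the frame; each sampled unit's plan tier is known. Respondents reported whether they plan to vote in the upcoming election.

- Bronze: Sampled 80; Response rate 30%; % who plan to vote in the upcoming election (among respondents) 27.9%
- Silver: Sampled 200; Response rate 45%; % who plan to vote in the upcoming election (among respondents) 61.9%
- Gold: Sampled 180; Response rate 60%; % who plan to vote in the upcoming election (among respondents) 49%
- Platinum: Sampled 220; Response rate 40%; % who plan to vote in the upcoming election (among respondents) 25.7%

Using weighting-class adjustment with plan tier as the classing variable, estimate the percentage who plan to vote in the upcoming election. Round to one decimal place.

42.8%

With weight = n_sampled/n_responded per class, the weighted class total is n_sampled:
  Bronze: 80 × 27.9 = 2232
  Silver: 200 × 61.9 = 12,380
  Gold: 180 × 49 = 8820
  Platinum: 220 × 25.7 = 5654
Adjusted estimate = 29,086 / 680 = 42.7735 → 42.8%.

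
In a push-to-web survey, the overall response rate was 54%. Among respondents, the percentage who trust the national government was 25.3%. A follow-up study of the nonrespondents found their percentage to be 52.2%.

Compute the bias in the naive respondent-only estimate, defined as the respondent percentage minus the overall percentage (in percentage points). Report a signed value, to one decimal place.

-12.4 percentage points

Nonresponse fraction = 1 − 0.54 = 0.46.
Bias = (nonresponse fraction) × (respondent percentage − nonrespondent percentage)
     = 0.46 × (25.3 − 52.2) = 0.46 × -26.9 = -12.374.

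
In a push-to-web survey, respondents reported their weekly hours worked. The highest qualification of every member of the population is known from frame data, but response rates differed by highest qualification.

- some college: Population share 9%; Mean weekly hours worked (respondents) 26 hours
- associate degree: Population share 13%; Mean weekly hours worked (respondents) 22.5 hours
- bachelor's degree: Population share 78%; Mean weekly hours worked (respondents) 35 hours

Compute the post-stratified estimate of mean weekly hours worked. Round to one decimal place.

32.6

Weight each group's respondent value by its population share:
  some college: 0.09 × 26 = 2.34
  associate degree: 0.13 × 22.5 = 2.925
  bachelor's degree: 0.78 × 35 = 27.3
Post-stratified estimate = 32.565 → 32.6.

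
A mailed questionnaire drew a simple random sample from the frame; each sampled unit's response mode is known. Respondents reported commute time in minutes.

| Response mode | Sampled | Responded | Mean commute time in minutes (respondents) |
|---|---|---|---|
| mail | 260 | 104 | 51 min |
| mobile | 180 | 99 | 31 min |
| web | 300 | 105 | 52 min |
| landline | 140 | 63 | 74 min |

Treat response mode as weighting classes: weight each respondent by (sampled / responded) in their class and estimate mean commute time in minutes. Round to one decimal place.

50.9

Class response rates: mail 104/260 = 40%, mobile 99/180 = 55%, web 105/300 = 35%, landline 63/140 = 45%.
With weight = n_sampled/n_responded per class, the weighted class total is n_sampled:
  mail: 260 × 51 = 13,260
  mobile: 180 × 31 = 5580
  web: 300 × 52 = 15,600
  landline: 140 × 74 = 10,360
Adjusted estimate = 44,800 / 880 = 50.9091 → 50.9.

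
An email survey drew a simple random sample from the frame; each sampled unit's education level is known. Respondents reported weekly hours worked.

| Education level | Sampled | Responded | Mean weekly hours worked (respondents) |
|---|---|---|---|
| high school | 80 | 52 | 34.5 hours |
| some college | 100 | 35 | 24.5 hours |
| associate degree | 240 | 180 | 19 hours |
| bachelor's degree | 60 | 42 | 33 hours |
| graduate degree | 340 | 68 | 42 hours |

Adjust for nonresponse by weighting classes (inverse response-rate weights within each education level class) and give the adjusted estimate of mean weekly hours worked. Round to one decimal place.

Response rates by class: high school 52/80 = 65%, some college 35/100 = 35%, associate degree 180/240 = 75%, bachelor's degree 42/60 = 70%, graduate degree 68/340 = 20%.
Each respondent's weight = sampled/responded in their class; summing within a class gives n_sampled, so:
  high school: 80 × 34.5 = 2760
  some college: 100 × 24.5 = 2450
  associate degree: 240 × 19 = 4560
  bachelor's degree: 60 × 33 = 1980
  graduate degree: 340 × 42 = 14,280
Adjusted estimate = 26,030 / 820 = 31.7439 → 31.7.

31.7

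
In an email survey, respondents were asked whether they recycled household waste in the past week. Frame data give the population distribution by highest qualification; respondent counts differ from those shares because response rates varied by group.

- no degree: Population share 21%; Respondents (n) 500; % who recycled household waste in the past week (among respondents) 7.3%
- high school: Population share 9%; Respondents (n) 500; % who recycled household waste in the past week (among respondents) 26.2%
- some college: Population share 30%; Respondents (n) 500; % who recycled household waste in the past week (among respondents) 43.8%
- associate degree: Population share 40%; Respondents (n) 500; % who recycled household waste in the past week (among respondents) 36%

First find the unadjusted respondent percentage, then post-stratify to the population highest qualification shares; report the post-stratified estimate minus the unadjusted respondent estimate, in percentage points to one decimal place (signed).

Without adjustment, the pooled respondent share is:
  (500/2000)×7.3 + (500/2000)×26.2 + (500/2000)×43.8 + (500/2000)×36 = 28.325%
Post-stratifying to population shares instead:
  0.21×7.3 + 0.09×26.2 + 0.3×43.8 + 0.4×36 = 31.431%
Difference = 31.431 − 28.325 = 3.106 pp.

+3.1 percentage points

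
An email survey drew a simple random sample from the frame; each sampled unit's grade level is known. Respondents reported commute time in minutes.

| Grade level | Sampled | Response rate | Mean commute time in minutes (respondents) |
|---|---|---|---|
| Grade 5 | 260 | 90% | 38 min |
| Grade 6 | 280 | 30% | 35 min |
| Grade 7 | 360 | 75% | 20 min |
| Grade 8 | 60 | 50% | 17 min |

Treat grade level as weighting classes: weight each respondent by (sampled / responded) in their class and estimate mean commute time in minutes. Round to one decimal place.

29.1

Weighting each respondent by the inverse class response rate inflates each class back to its sampled size, so the class weight is n_sampled:
  Grade 5: 260 × 38 = 9880
  Grade 6: 280 × 35 = 9800
  Grade 7: 360 × 20 = 7200
  Grade 8: 60 × 17 = 1020
Adjusted estimate = 27,900 / 960 = 29.0625 → 29.1.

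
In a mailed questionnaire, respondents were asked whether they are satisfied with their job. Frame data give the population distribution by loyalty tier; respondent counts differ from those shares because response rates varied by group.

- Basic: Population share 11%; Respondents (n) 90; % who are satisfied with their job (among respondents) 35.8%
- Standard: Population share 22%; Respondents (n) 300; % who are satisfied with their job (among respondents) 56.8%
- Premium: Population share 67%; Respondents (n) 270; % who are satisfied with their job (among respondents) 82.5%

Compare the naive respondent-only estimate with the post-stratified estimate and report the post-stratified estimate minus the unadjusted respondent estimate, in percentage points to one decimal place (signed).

+7.3 percentage points

Naive respondent-only estimate (weights = respondent counts):
  (90/660)×35.8 + (300/660)×56.8 + (270/660)×82.5 = 64.45%
Post-stratifying to population shares instead:
  0.11×35.8 + 0.22×56.8 + 0.67×82.5 = 71.709%
Difference = 71.709 − 64.45 = 7.259 pp.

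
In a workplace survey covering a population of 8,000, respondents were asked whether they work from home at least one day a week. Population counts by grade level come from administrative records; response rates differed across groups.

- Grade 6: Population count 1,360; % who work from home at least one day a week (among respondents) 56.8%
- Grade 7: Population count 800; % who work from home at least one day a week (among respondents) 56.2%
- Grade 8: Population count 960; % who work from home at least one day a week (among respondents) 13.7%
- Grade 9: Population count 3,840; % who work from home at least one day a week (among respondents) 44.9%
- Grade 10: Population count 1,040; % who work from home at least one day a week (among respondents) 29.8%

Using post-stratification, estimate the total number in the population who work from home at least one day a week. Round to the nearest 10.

3,390

Each cell contributes its population count × the respondent rate:
  Grade 6: 1,360 × 56.8% = 772.48
  Grade 7: 800 × 56.2% = 449.6
  Grade 8: 960 × 13.7% = 131.52
  Grade 9: 3,840 × 44.9% = 1724.16
  Grade 10: 1,040 × 29.8% = 309.92
Estimated total = 3387.68 → 3,390.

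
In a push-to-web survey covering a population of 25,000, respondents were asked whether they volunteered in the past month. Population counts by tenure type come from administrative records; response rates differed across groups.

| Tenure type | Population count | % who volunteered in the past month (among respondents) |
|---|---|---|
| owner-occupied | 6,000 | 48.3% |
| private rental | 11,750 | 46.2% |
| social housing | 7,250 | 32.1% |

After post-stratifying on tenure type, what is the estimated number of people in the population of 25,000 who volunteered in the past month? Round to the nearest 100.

10,700

Estimated count per cell = population count × respondent percentage:
  owner-occupied: 6,000 × 48.3% = 2898
  private rental: 11,750 × 46.2% = 5428.5
  social housing: 7,250 × 32.1% = 2327.25
Estimated total = 10653.8 → 10,700.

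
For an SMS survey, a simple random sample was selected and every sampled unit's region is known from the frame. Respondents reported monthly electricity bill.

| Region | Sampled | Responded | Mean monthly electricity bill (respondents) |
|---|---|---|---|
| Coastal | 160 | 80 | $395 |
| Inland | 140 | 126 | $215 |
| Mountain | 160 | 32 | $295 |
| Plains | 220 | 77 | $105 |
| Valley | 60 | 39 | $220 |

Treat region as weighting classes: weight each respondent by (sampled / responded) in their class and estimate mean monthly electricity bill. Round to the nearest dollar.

$239

Class response rates: Coastal 80/160 = 50%, Inland 126/140 = 90%, Mountain 32/160 = 20%, Plains 77/220 = 35%, Valley 39/60 = 65%.
Each respondent's weight = sampled/responded in their class; summing within a class gives n_sampled, so:
  Coastal: 160 × 395 = 63,200
  Inland: 140 × 215 = 30,100
  Mountain: 160 × 295 = 47,200
  Plains: 220 × 105 = 23,100
  Valley: 60 × 220 = 13,200
Adjusted estimate = 176,800 / 740 = 238.919 → $239.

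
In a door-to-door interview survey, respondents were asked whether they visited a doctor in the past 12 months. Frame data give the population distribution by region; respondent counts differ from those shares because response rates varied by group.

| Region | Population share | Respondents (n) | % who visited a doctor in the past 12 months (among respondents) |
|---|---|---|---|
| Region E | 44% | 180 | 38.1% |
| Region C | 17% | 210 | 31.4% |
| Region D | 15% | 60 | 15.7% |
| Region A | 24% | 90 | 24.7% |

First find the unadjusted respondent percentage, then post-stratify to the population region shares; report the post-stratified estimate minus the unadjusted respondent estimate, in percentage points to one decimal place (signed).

Without adjustment, the pooled respondent share is:
  (180/540)×38.1 + (210/540)×31.4 + (60/540)×15.7 + (90/540)×24.7 = 30.7722%
Post-stratified estimate weights by population shares:
  0.44×38.1 + 0.17×31.4 + 0.15×15.7 + 0.24×24.7 = 30.385%
Difference = 30.385 − 30.7722 = -0.3872 pp.

-0.4 percentage points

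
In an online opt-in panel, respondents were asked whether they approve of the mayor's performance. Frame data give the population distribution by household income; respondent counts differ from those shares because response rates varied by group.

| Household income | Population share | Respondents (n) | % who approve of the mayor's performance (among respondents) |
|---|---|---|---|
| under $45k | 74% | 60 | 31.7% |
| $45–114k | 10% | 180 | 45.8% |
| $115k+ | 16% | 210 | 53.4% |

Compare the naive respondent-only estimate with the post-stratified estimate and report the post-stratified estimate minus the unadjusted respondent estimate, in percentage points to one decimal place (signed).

-10.9 percentage points

Without adjustment, the pooled respondent share is:
  (60/450)×31.7 + (180/450)×45.8 + (210/450)×53.4 = 47.4667%
Post-stratified estimate weights by population shares:
  0.74×31.7 + 0.1×45.8 + 0.16×53.4 = 36.582%
Difference = 36.582 − 47.4667 = -10.8847 pp.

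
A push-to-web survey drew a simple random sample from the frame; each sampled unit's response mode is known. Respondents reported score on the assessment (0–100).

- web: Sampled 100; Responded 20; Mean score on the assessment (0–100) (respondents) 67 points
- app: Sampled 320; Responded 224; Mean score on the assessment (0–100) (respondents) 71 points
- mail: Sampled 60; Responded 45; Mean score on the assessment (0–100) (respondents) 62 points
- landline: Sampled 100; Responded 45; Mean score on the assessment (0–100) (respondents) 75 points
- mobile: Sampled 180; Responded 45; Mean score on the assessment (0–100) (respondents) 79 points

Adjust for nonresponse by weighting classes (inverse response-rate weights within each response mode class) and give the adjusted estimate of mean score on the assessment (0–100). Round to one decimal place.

72.2

Class response rates: web 20/100 = 20%, app 224/320 = 70%, mail 45/60 = 75%, landline 45/100 = 45%, mobile 45/180 = 25%.
Inverse-response-rate weighting restores each class to its sampled count, so class totals weight by n_sampled:
  web: 100 × 67 = 6700
  app: 320 × 71 = 22,720
  mail: 60 × 62 = 3720
  landline: 100 × 75 = 7500
  mobile: 180 × 79 = 14,220
Adjusted estimate = 54,860 / 760 = 72.1842 → 72.2.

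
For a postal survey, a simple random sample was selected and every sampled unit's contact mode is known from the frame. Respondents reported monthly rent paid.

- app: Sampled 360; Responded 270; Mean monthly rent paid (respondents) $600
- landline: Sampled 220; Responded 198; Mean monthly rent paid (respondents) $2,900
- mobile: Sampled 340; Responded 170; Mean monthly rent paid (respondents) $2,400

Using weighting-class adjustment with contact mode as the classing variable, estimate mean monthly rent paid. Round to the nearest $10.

$1,820

Class response rates: app 270/360 = 75%, landline 198/220 = 90%, mobile 170/340 = 50%.
With weight = n_sampled/n_responded per class, the weighted class total is n_sampled:
  app: 360 × 600 = 216,000
  landline: 220 × 2900 = 638,000
  mobile: 340 × 2400 = 816,000
Adjusted estimate = 1,670,000 / 920 = 1815.22 → $1,820.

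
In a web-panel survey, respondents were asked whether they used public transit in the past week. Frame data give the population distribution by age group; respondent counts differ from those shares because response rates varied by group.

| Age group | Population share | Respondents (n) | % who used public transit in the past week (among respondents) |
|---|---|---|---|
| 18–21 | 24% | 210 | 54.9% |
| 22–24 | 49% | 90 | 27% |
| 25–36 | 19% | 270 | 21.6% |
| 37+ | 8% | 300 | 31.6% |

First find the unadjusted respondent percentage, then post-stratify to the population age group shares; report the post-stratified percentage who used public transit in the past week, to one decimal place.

33.0%

Without adjustment, the pooled respondent share is:
  (210/870)×54.9 + (90/870)×27 + (270/870)×21.6 + (300/870)×31.6 = 33.6448%
Post-stratified estimate weights by population shares:
  0.24×54.9 + 0.49×27 + 0.19×21.6 + 0.08×31.6 = 33.038%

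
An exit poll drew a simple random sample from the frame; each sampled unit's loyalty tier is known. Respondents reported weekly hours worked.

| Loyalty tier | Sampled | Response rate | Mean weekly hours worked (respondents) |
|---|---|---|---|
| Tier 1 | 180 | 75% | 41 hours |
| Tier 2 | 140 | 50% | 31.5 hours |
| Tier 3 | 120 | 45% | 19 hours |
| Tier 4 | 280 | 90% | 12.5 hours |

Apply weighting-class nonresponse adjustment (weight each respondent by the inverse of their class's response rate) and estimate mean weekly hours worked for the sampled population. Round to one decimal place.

24.4

Inverse-response-rate weighting restores each class to its sampled count, so class totals weight by n_sampled:
  Tier 1: 180 × 41 = 7380
  Tier 2: 140 × 31.5 = 4410
  Tier 3: 120 × 19 = 2280
  Tier 4: 280 × 12.5 = 3500
Adjusted estimate = 17,570 / 720 = 24.4028 → 24.4.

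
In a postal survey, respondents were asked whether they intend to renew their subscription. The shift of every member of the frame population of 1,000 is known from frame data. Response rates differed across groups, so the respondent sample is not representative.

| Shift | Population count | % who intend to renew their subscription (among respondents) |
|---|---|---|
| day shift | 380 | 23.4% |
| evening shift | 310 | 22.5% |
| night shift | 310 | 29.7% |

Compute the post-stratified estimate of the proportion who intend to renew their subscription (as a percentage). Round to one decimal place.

Weight each group's respondent value by its population share:
  day shift: (380/1,000) × 23.4 = 8.892
  evening shift: (310/1,000) × 22.5 = 6.975
  night shift: (310/1,000) × 29.7 = 9.207
Post-stratified estimate = 25.074 → 25.1%.

25.1%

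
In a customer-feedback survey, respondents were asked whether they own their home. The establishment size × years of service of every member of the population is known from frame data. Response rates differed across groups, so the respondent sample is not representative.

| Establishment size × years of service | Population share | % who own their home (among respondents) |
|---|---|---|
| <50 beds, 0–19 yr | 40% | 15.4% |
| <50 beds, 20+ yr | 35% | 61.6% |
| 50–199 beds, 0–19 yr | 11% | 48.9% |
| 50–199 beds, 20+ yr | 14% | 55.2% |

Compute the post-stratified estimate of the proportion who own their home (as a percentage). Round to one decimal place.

Weight each group's respondent value by its population share:
  <50 beds, 0–19 yr: 0.4 × 15.4 = 6.16
  <50 beds, 20+ yr: 0.35 × 61.6 = 21.56
  50–199 beds, 0–19 yr: 0.11 × 48.9 = 5.379
  50–199 beds, 20+ yr: 0.14 × 55.2 = 7.728
Post-stratified estimate = 40.827 → 40.8%.

40.8%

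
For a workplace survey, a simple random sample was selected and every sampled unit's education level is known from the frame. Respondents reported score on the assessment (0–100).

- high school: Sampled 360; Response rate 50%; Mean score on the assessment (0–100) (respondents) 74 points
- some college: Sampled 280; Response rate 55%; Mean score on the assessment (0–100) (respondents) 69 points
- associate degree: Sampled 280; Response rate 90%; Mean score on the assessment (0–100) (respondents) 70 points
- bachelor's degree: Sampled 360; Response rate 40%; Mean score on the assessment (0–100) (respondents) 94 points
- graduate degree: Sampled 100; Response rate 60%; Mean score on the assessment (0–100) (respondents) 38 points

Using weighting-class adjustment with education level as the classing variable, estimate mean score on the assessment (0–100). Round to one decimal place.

Inverse-response-rate weighting restores each class to its sampled count, so class totals weight by n_sampled:
  high school: 360 × 74 = 26,640
  some college: 280 × 69 = 19,320
  associate degree: 280 × 70 = 19,600
  bachelor's degree: 360 × 94 = 33,840
  graduate degree: 100 × 38 = 3800
Adjusted estimate = 103,200 / 1,380 = 74.7826 → 74.8.

74.8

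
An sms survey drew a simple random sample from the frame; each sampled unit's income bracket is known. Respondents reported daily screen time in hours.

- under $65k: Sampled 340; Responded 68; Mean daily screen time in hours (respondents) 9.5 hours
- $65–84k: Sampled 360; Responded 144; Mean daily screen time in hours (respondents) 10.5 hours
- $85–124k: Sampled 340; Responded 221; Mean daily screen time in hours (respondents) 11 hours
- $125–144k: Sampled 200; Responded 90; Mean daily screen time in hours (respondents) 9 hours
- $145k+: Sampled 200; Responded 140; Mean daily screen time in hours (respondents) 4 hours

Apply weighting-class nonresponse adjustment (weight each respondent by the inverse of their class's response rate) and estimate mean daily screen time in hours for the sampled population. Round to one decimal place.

9.3

Response rates by class: under $65k 68/340 = 20%, $65–84k 144/360 = 40%, $85–124k 221/340 = 65%, $125–144k 90/200 = 45%, $145k+ 140/200 = 70%.
With weight = n_sampled/n_responded per class, the weighted class total is n_sampled:
  under $65k: 340 × 9.5 = 3230
  $65–84k: 360 × 10.5 = 3780
  $85–124k: 340 × 11 = 3740
  $125–144k: 200 × 9 = 1800
  $145k+: 200 × 4 = 800
Adjusted estimate = 13,350 / 1,440 = 9.27083 → 9.3.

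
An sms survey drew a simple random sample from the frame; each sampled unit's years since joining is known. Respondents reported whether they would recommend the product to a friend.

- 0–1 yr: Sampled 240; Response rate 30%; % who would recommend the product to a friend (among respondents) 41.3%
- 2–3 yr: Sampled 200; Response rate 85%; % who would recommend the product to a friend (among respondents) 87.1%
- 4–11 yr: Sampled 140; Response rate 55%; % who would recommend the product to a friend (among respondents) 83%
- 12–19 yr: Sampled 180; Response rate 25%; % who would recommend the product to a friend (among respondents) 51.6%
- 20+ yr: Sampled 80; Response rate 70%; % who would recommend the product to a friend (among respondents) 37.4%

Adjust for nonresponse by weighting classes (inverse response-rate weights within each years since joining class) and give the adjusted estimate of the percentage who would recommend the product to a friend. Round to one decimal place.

Weighting each respondent by the inverse class response rate inflates each class back to its sampled size, so the class weight is n_sampled:
  0–1 yr: 240 × 41.3 = 9912
  2–3 yr: 200 × 87.1 = 17,420
  4–11 yr: 140 × 83 = 11,620
  12–19 yr: 180 × 51.6 = 9288
  20+ yr: 80 × 37.4 = 2992
Adjusted estimate = 51,232 / 840 = 60.9905 → 61.0%.

61.0%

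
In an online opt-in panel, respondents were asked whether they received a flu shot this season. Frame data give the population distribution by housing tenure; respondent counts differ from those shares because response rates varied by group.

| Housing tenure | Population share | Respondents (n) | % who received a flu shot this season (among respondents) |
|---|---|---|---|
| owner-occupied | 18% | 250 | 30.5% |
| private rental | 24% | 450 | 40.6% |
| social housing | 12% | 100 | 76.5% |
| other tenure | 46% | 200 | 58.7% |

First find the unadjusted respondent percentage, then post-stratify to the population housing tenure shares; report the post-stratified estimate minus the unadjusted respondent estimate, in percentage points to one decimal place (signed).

Naive respondent-only estimate (weights = respondent counts):
  (250/1000)×30.5 + (450/1000)×40.6 + (100/1000)×76.5 + (200/1000)×58.7 = 45.285%
Reweighting by population housing tenure shares:
  0.18×30.5 + 0.24×40.6 + 0.12×76.5 + 0.46×58.7 = 51.416%
Difference = 51.416 − 45.285 = 6.131 pp.

+6.1 percentage points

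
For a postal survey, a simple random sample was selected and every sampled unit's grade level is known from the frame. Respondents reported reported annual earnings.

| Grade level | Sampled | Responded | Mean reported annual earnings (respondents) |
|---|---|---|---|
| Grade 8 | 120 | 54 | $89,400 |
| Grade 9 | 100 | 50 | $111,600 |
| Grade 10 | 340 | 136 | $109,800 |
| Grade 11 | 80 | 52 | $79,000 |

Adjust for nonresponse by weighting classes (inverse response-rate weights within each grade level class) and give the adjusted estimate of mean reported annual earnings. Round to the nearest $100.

Class response rates: Grade 8 54/120 = 45%, Grade 9 50/100 = 50%, Grade 10 136/340 = 40%, Grade 11 52/80 = 65%.
Inverse-response-rate weighting restores each class to its sampled count, so class totals weight by n_sampled:
  Grade 8: 120 × 89,400 = 10,728,000
  Grade 9: 100 × 111,600 = 11,160,000
  Grade 10: 340 × 109,800 = 37,332,000
  Grade 11: 80 × 79,000 = 6,320,000
Adjusted estimate = 65,540,000 / 640 = 102406 → $102,400.

$102,400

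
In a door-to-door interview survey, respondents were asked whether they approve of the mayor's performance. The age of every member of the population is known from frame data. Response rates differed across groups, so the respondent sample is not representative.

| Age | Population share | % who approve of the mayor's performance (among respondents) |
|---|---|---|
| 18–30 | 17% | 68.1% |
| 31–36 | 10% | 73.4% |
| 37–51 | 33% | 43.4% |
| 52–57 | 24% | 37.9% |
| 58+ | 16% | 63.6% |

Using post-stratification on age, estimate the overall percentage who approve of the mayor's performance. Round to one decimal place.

Each cell contributes population-share × respondent value:
  18–30: 0.17 × 68.1 = 11.577
  31–36: 0.1 × 73.4 = 7.34
  37–51: 0.33 × 43.4 = 14.322
  52–57: 0.24 × 37.9 = 9.096
  58+: 0.16 × 63.6 = 10.176
Post-stratified estimate = 52.511 → 52.5%.

52.5%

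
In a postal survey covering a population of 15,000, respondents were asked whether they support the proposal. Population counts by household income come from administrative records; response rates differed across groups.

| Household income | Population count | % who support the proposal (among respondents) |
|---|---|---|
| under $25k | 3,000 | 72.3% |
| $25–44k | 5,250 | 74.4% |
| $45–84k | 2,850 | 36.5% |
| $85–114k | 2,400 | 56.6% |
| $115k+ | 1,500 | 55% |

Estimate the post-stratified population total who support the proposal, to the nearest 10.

9,300

Apply each group's respondent rate to its population count:
  under $25k: 3,000 × 72.3% = 2169
  $25–44k: 5,250 × 74.4% = 3906
  $45–84k: 2,850 × 36.5% = 1040.25
  $85–114k: 2,400 × 56.6% = 1358.4
  $115k+: 1,500 × 55% = 825
Estimated total = 9298.65 → 9,300.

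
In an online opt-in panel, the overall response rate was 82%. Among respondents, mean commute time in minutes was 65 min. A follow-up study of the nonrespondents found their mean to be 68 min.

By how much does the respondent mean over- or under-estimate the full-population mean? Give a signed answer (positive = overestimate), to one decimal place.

Nonresponse fraction = 1 − 0.82 = 0.18.
Bias = (nonresponse fraction) × (respondent mean − nonrespondent mean)
     = 0.18 × (65 − 68) = 0.18 × -3 = -0.54.

-0.5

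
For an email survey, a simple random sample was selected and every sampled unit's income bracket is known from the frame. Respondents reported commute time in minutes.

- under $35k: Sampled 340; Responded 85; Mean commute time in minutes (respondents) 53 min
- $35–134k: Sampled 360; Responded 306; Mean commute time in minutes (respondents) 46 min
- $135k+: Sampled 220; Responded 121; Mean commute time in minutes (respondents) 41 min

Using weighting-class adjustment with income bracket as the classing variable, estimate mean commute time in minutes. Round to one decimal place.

47.4

Response rates by class: under $35k 85/340 = 25%, $35–134k 306/360 = 85%, $135k+ 121/220 = 55%.
Weighting each respondent by the inverse class response rate inflates each class back to its sampled size, so the class weight is n_sampled:
  under $35k: 340 × 53 = 18,020
  $35–134k: 360 × 46 = 16,560
  $135k+: 220 × 41 = 9020
Adjusted estimate = 43,600 / 920 = 47.3913 → 47.4.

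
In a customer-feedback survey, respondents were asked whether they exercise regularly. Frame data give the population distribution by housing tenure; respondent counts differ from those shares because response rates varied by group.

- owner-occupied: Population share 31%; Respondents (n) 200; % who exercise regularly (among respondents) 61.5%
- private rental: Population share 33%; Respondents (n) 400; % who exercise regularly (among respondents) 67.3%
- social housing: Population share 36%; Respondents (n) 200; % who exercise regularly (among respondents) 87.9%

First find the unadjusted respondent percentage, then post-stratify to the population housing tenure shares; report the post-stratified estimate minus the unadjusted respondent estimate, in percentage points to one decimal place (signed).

Unadjusted (pooled respondent) estimate weights by respondent counts:
  (200/800)×61.5 + (400/800)×67.3 + (200/800)×87.9 = 71%
Post-stratifying to population shares instead:
  0.31×61.5 + 0.33×67.3 + 0.36×87.9 = 72.918%
Difference = 72.918 − 71 = 1.918 pp.

+1.9 percentage points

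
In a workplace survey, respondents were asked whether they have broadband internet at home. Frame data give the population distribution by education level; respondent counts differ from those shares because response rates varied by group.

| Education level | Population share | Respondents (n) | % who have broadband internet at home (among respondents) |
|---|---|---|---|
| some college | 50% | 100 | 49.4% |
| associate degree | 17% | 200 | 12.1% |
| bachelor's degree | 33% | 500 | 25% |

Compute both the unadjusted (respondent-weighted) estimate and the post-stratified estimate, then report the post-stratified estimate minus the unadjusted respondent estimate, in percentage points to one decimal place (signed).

Unadjusted (pooled respondent) estimate weights by respondent counts:
  (100/800)×49.4 + (200/800)×12.1 + (500/800)×25 = 24.825%
Post-stratifying to population shares instead:
  0.5×49.4 + 0.17×12.1 + 0.33×25 = 35.007%
Difference = 35.007 − 24.825 = 10.182 pp.

+10.2 percentage points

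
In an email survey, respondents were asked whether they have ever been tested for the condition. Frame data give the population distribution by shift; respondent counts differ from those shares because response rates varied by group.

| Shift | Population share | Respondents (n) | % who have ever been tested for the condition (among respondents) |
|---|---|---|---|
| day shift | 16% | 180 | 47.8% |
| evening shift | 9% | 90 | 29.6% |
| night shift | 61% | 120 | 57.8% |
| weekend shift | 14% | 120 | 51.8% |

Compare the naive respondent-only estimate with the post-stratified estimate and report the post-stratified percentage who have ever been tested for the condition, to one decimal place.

52.8%

Unadjusted (pooled respondent) estimate weights by respondent counts:
  (180/510)×47.8 + (90/510)×29.6 + (120/510)×57.8 + (120/510)×51.8 = 47.8824%
Post-stratified estimate weights by population shares:
  0.16×47.8 + 0.09×29.6 + 0.61×57.8 + 0.14×51.8 = 52.822%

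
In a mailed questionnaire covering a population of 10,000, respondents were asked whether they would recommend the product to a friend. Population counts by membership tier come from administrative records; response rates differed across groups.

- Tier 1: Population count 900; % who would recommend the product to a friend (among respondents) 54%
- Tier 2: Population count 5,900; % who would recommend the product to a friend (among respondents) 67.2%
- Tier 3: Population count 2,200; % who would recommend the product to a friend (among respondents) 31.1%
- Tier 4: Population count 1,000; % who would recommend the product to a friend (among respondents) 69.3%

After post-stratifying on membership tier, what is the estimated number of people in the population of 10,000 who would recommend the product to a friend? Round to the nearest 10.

Each cell contributes its population count × the respondent rate:
  Tier 1: 900 × 54% = 486
  Tier 2: 5,900 × 67.2% = 3964.8
  Tier 3: 2,200 × 31.1% = 684.2
  Tier 4: 1,000 × 69.3% = 693
Estimated total = 5828 → 5,830.

5,830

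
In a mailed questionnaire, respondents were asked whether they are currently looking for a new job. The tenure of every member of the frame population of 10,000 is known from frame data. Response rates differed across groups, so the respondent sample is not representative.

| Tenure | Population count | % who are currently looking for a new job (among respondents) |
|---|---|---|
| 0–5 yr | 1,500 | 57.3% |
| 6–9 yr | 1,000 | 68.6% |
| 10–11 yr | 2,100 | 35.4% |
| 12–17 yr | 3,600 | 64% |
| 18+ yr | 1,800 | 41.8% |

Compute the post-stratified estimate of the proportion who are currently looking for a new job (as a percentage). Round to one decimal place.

53.5%

Reweight to the known tenure distribution:
  0–5 yr: (1,500/10,000) × 57.3 = 8.595
  6–9 yr: (1,000/10,000) × 68.6 = 6.86
  10–11 yr: (2,100/10,000) × 35.4 = 7.434
  12–17 yr: (3,600/10,000) × 64 = 23.04
  18+ yr: (1,800/10,000) × 41.8 = 7.524
Post-stratified estimate = 53.453 → 53.5%.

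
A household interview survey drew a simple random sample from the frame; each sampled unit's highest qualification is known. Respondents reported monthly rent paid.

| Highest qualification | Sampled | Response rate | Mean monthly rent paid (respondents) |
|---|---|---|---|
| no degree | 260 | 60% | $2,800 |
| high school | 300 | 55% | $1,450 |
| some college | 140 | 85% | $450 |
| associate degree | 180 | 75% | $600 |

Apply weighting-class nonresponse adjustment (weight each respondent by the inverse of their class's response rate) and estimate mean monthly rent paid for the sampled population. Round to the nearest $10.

Weighting each respondent by the inverse class response rate inflates each class back to its sampled size, so the class weight is n_sampled:
  no degree: 260 × 2800 = 728,000
  high school: 300 × 1450 = 435,000
  some college: 140 × 450 = 63,000
  associate degree: 180 × 600 = 108,000
Adjusted estimate = 1,334,000 / 880 = 1515.91 → $1,520.

$1,520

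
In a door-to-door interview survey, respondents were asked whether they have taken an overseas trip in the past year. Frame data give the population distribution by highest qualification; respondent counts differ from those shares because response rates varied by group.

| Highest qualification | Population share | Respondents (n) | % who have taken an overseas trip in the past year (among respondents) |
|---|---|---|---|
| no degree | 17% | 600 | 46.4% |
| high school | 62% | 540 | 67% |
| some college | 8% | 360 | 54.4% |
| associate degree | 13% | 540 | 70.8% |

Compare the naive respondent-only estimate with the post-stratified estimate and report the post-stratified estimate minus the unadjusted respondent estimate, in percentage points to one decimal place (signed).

Naive respondent-only estimate (weights = respondent counts):
  (600/2040)×46.4 + (540/2040)×67 + (360/2040)×54.4 + (540/2040)×70.8 = 59.7235%
Post-stratifying to population shares instead:
  0.17×46.4 + 0.62×67 + 0.08×54.4 + 0.13×70.8 = 62.984%
Difference = 62.984 − 59.7235 = 3.2605 pp.

+3.3 percentage points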